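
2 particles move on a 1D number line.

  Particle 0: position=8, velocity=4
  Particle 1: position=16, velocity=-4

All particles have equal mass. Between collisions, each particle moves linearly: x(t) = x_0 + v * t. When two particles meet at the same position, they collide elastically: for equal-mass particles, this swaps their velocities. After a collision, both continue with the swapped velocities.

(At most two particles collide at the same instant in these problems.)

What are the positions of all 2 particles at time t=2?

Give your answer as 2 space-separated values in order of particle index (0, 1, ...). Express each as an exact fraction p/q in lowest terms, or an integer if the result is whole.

Collision at t=1: particles 0 and 1 swap velocities; positions: p0=12 p1=12; velocities now: v0=-4 v1=4
Advance to t=2 (no further collisions before then); velocities: v0=-4 v1=4; positions = 8 16

Answer: 8 16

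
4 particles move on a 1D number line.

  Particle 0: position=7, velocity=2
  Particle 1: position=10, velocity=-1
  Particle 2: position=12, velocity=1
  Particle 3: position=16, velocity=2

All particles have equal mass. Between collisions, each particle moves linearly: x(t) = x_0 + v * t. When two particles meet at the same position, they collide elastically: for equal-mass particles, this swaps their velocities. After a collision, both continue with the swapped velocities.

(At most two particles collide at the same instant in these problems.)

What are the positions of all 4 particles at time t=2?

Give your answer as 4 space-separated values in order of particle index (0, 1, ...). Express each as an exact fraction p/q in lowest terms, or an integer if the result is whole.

Answer: 8 11 14 20

Derivation:
Collision at t=1: particles 0 and 1 swap velocities; positions: p0=9 p1=9 p2=13 p3=18; velocities now: v0=-1 v1=2 v2=1 v3=2
Advance to t=2 (no further collisions before then); velocities: v0=-1 v1=2 v2=1 v3=2; positions = 8 11 14 20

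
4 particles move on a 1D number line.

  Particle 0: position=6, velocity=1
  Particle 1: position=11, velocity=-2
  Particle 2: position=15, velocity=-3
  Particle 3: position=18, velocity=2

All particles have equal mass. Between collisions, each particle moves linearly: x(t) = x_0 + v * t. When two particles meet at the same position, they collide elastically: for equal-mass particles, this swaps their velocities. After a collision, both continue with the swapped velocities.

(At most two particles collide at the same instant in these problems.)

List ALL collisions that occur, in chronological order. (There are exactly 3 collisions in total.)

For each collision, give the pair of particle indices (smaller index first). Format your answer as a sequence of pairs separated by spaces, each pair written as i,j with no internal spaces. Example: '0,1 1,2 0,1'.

Collision at t=5/3: particles 0 and 1 swap velocities; positions: p0=23/3 p1=23/3 p2=10 p3=64/3; velocities now: v0=-2 v1=1 v2=-3 v3=2
Collision at t=9/4: particles 1 and 2 swap velocities; positions: p0=13/2 p1=33/4 p2=33/4 p3=45/2; velocities now: v0=-2 v1=-3 v2=1 v3=2
Collision at t=4: particles 0 and 1 swap velocities; positions: p0=3 p1=3 p2=10 p3=26; velocities now: v0=-3 v1=-2 v2=1 v3=2

Answer: 0,1 1,2 0,1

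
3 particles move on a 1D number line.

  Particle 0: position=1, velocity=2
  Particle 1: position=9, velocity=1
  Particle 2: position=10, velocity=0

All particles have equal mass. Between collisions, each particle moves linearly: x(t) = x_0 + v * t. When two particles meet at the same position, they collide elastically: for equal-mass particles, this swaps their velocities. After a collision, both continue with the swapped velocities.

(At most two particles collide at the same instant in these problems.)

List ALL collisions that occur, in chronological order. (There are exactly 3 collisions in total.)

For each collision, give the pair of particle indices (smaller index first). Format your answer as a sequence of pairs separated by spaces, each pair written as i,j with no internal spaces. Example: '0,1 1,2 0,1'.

Answer: 1,2 0,1 1,2

Derivation:
Collision at t=1: particles 1 and 2 swap velocities; positions: p0=3 p1=10 p2=10; velocities now: v0=2 v1=0 v2=1
Collision at t=9/2: particles 0 and 1 swap velocities; positions: p0=10 p1=10 p2=27/2; velocities now: v0=0 v1=2 v2=1
Collision at t=8: particles 1 and 2 swap velocities; positions: p0=10 p1=17 p2=17; velocities now: v0=0 v1=1 v2=2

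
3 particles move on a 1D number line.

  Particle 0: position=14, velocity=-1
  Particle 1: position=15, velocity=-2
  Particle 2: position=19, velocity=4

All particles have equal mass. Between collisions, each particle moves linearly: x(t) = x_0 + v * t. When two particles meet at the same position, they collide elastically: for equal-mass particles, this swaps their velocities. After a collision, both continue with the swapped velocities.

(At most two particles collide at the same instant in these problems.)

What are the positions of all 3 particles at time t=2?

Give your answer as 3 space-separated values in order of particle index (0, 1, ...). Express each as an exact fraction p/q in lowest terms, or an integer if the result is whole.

Collision at t=1: particles 0 and 1 swap velocities; positions: p0=13 p1=13 p2=23; velocities now: v0=-2 v1=-1 v2=4
Advance to t=2 (no further collisions before then); velocities: v0=-2 v1=-1 v2=4; positions = 11 12 27

Answer: 11 12 27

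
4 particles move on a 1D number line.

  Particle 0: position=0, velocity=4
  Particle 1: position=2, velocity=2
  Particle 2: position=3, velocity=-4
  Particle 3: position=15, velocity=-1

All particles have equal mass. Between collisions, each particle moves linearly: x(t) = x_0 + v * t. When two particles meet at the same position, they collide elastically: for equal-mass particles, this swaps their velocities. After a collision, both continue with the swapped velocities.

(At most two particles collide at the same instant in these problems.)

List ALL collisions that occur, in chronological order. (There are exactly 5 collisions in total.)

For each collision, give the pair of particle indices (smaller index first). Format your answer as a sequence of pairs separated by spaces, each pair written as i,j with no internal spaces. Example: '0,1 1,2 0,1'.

Answer: 1,2 0,1 1,2 2,3 1,2

Derivation:
Collision at t=1/6: particles 1 and 2 swap velocities; positions: p0=2/3 p1=7/3 p2=7/3 p3=89/6; velocities now: v0=4 v1=-4 v2=2 v3=-1
Collision at t=3/8: particles 0 and 1 swap velocities; positions: p0=3/2 p1=3/2 p2=11/4 p3=117/8; velocities now: v0=-4 v1=4 v2=2 v3=-1
Collision at t=1: particles 1 and 2 swap velocities; positions: p0=-1 p1=4 p2=4 p3=14; velocities now: v0=-4 v1=2 v2=4 v3=-1
Collision at t=3: particles 2 and 3 swap velocities; positions: p0=-9 p1=8 p2=12 p3=12; velocities now: v0=-4 v1=2 v2=-1 v3=4
Collision at t=13/3: particles 1 and 2 swap velocities; positions: p0=-43/3 p1=32/3 p2=32/3 p3=52/3; velocities now: v0=-4 v1=-1 v2=2 v3=4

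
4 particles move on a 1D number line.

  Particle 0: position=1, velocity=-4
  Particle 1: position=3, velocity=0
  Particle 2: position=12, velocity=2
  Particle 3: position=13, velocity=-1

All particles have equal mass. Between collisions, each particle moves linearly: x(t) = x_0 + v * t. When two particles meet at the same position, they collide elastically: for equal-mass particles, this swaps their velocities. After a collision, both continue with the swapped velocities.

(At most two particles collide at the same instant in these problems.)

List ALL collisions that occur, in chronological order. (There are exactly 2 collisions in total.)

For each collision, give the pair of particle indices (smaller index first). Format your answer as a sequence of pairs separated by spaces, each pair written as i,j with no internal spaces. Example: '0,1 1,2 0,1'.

Answer: 2,3 1,2

Derivation:
Collision at t=1/3: particles 2 and 3 swap velocities; positions: p0=-1/3 p1=3 p2=38/3 p3=38/3; velocities now: v0=-4 v1=0 v2=-1 v3=2
Collision at t=10: particles 1 and 2 swap velocities; positions: p0=-39 p1=3 p2=3 p3=32; velocities now: v0=-4 v1=-1 v2=0 v3=2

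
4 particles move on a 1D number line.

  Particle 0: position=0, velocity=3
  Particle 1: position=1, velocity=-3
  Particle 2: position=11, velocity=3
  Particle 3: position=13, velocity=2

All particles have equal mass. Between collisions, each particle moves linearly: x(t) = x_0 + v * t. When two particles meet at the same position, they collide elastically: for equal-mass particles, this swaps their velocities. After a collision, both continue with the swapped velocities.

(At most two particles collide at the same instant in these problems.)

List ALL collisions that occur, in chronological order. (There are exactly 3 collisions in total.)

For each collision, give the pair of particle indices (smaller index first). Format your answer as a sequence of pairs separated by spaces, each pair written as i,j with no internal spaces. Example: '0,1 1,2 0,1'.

Collision at t=1/6: particles 0 and 1 swap velocities; positions: p0=1/2 p1=1/2 p2=23/2 p3=40/3; velocities now: v0=-3 v1=3 v2=3 v3=2
Collision at t=2: particles 2 and 3 swap velocities; positions: p0=-5 p1=6 p2=17 p3=17; velocities now: v0=-3 v1=3 v2=2 v3=3
Collision at t=13: particles 1 and 2 swap velocities; positions: p0=-38 p1=39 p2=39 p3=50; velocities now: v0=-3 v1=2 v2=3 v3=3

Answer: 0,1 2,3 1,2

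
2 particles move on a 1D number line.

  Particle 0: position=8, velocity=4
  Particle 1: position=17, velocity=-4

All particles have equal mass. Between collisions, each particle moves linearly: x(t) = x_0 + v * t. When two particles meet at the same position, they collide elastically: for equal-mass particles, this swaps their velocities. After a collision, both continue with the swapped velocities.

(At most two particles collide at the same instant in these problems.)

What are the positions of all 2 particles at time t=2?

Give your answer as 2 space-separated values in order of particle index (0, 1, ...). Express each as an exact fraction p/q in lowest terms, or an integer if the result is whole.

Answer: 9 16

Derivation:
Collision at t=9/8: particles 0 and 1 swap velocities; positions: p0=25/2 p1=25/2; velocities now: v0=-4 v1=4
Advance to t=2 (no further collisions before then); velocities: v0=-4 v1=4; positions = 9 16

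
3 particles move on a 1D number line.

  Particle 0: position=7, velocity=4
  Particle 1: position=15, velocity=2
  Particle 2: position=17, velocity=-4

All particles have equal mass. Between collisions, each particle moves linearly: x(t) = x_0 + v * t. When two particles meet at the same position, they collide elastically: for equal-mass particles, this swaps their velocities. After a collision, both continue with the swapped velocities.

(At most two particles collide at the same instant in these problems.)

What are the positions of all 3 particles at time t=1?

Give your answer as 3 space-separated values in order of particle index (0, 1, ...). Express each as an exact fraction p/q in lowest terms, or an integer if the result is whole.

Collision at t=1/3: particles 1 and 2 swap velocities; positions: p0=25/3 p1=47/3 p2=47/3; velocities now: v0=4 v1=-4 v2=2
Advance to t=1 (no further collisions before then); velocities: v0=4 v1=-4 v2=2; positions = 11 13 17

Answer: 11 13 17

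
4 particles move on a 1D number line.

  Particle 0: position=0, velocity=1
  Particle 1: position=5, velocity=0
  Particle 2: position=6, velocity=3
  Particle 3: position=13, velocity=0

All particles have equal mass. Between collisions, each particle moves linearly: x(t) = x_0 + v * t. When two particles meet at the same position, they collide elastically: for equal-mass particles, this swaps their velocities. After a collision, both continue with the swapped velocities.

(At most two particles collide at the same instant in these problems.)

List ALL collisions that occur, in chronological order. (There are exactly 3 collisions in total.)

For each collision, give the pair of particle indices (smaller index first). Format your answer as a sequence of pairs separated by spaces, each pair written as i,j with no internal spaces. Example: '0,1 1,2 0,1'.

Answer: 2,3 0,1 1,2

Derivation:
Collision at t=7/3: particles 2 and 3 swap velocities; positions: p0=7/3 p1=5 p2=13 p3=13; velocities now: v0=1 v1=0 v2=0 v3=3
Collision at t=5: particles 0 and 1 swap velocities; positions: p0=5 p1=5 p2=13 p3=21; velocities now: v0=0 v1=1 v2=0 v3=3
Collision at t=13: particles 1 and 2 swap velocities; positions: p0=5 p1=13 p2=13 p3=45; velocities now: v0=0 v1=0 v2=1 v3=3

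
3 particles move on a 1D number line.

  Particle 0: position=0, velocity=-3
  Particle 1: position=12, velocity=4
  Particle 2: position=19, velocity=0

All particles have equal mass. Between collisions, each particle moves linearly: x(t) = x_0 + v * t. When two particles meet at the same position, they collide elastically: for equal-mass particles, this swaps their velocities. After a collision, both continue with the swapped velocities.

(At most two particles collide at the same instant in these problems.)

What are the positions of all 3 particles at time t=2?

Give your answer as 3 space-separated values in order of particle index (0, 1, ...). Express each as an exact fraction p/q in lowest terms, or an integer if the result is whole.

Answer: -6 19 20

Derivation:
Collision at t=7/4: particles 1 and 2 swap velocities; positions: p0=-21/4 p1=19 p2=19; velocities now: v0=-3 v1=0 v2=4
Advance to t=2 (no further collisions before then); velocities: v0=-3 v1=0 v2=4; positions = -6 19 20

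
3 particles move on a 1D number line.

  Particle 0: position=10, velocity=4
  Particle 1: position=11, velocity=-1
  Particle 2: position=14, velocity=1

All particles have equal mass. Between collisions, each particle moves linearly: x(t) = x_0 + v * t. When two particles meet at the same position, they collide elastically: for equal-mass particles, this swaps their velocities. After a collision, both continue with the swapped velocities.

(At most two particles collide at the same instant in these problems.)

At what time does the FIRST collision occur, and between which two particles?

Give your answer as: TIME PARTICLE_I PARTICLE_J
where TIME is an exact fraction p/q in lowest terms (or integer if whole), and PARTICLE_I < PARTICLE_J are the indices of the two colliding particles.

Answer: 1/5 0 1

Derivation:
Pair (0,1): pos 10,11 vel 4,-1 -> gap=1, closing at 5/unit, collide at t=1/5
Pair (1,2): pos 11,14 vel -1,1 -> not approaching (rel speed -2 <= 0)
Earliest collision: t=1/5 between 0 and 1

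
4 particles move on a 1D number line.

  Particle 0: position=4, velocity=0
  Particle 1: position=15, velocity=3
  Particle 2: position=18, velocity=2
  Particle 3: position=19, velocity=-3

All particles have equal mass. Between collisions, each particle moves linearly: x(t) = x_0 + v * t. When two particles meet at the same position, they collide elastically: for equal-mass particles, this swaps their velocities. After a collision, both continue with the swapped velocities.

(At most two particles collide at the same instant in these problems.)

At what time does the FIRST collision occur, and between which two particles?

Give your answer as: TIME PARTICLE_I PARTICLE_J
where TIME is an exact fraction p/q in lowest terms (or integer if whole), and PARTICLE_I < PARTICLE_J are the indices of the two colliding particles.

Pair (0,1): pos 4,15 vel 0,3 -> not approaching (rel speed -3 <= 0)
Pair (1,2): pos 15,18 vel 3,2 -> gap=3, closing at 1/unit, collide at t=3
Pair (2,3): pos 18,19 vel 2,-3 -> gap=1, closing at 5/unit, collide at t=1/5
Earliest collision: t=1/5 between 2 and 3

Answer: 1/5 2 3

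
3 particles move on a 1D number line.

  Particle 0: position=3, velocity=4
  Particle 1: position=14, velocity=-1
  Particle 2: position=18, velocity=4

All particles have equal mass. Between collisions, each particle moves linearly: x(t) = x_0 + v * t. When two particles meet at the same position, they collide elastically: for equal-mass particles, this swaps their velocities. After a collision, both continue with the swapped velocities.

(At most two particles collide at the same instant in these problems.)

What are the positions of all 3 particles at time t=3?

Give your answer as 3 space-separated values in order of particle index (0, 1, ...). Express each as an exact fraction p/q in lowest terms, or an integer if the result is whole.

Collision at t=11/5: particles 0 and 1 swap velocities; positions: p0=59/5 p1=59/5 p2=134/5; velocities now: v0=-1 v1=4 v2=4
Advance to t=3 (no further collisions before then); velocities: v0=-1 v1=4 v2=4; positions = 11 15 30

Answer: 11 15 30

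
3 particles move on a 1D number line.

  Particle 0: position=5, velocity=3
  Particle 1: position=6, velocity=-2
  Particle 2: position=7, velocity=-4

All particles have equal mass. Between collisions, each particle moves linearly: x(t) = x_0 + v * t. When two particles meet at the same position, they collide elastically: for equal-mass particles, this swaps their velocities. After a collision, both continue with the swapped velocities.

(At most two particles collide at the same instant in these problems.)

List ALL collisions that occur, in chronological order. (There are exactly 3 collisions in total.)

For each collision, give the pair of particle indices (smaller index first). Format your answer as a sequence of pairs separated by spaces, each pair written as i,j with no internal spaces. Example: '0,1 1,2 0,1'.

Collision at t=1/5: particles 0 and 1 swap velocities; positions: p0=28/5 p1=28/5 p2=31/5; velocities now: v0=-2 v1=3 v2=-4
Collision at t=2/7: particles 1 and 2 swap velocities; positions: p0=38/7 p1=41/7 p2=41/7; velocities now: v0=-2 v1=-4 v2=3
Collision at t=1/2: particles 0 and 1 swap velocities; positions: p0=5 p1=5 p2=13/2; velocities now: v0=-4 v1=-2 v2=3

Answer: 0,1 1,2 0,1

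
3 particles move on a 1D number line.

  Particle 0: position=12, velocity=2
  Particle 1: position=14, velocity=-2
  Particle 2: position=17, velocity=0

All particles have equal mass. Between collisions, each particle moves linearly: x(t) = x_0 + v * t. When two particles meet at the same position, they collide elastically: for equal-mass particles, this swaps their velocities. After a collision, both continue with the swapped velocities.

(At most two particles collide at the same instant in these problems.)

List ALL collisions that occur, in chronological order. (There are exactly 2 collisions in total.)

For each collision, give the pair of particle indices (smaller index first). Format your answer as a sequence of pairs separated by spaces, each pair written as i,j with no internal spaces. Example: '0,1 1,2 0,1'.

Collision at t=1/2: particles 0 and 1 swap velocities; positions: p0=13 p1=13 p2=17; velocities now: v0=-2 v1=2 v2=0
Collision at t=5/2: particles 1 and 2 swap velocities; positions: p0=9 p1=17 p2=17; velocities now: v0=-2 v1=0 v2=2

Answer: 0,1 1,2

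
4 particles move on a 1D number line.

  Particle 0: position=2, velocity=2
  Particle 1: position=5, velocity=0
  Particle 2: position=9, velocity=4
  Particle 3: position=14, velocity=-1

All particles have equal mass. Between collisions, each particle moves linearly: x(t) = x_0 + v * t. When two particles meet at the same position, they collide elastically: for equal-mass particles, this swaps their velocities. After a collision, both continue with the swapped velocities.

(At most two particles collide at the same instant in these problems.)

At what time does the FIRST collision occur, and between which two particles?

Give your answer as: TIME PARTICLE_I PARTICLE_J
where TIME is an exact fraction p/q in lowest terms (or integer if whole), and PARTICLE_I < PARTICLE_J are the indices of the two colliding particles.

Answer: 1 2 3

Derivation:
Pair (0,1): pos 2,5 vel 2,0 -> gap=3, closing at 2/unit, collide at t=3/2
Pair (1,2): pos 5,9 vel 0,4 -> not approaching (rel speed -4 <= 0)
Pair (2,3): pos 9,14 vel 4,-1 -> gap=5, closing at 5/unit, collide at t=1
Earliest collision: t=1 between 2 and 3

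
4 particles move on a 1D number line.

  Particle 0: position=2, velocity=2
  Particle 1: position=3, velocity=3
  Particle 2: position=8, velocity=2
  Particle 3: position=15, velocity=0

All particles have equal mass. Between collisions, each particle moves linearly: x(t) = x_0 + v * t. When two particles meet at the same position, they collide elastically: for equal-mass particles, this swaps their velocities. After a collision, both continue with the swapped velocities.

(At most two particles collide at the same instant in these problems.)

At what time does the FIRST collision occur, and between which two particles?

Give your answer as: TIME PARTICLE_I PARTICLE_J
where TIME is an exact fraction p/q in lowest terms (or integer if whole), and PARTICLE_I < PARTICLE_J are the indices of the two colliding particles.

Pair (0,1): pos 2,3 vel 2,3 -> not approaching (rel speed -1 <= 0)
Pair (1,2): pos 3,8 vel 3,2 -> gap=5, closing at 1/unit, collide at t=5
Pair (2,3): pos 8,15 vel 2,0 -> gap=7, closing at 2/unit, collide at t=7/2
Earliest collision: t=7/2 between 2 and 3

Answer: 7/2 2 3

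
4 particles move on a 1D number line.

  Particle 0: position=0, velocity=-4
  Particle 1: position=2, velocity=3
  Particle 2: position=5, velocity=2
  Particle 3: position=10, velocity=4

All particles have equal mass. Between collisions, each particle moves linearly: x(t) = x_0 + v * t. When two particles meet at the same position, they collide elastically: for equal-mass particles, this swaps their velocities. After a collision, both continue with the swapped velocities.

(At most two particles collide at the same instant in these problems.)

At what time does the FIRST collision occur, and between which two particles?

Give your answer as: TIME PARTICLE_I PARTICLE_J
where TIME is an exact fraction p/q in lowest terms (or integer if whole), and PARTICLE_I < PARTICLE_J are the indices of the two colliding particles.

Pair (0,1): pos 0,2 vel -4,3 -> not approaching (rel speed -7 <= 0)
Pair (1,2): pos 2,5 vel 3,2 -> gap=3, closing at 1/unit, collide at t=3
Pair (2,3): pos 5,10 vel 2,4 -> not approaching (rel speed -2 <= 0)
Earliest collision: t=3 between 1 and 2

Answer: 3 1 2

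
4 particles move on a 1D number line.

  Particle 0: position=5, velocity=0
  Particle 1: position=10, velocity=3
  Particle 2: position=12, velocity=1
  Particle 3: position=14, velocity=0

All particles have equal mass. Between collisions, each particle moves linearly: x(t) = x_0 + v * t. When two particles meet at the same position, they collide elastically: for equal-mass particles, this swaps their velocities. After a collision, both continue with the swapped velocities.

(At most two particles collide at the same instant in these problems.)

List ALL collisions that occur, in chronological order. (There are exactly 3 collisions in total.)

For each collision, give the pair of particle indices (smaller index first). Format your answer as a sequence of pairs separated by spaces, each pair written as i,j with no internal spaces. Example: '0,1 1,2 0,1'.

Collision at t=1: particles 1 and 2 swap velocities; positions: p0=5 p1=13 p2=13 p3=14; velocities now: v0=0 v1=1 v2=3 v3=0
Collision at t=4/3: particles 2 and 3 swap velocities; positions: p0=5 p1=40/3 p2=14 p3=14; velocities now: v0=0 v1=1 v2=0 v3=3
Collision at t=2: particles 1 and 2 swap velocities; positions: p0=5 p1=14 p2=14 p3=16; velocities now: v0=0 v1=0 v2=1 v3=3

Answer: 1,2 2,3 1,2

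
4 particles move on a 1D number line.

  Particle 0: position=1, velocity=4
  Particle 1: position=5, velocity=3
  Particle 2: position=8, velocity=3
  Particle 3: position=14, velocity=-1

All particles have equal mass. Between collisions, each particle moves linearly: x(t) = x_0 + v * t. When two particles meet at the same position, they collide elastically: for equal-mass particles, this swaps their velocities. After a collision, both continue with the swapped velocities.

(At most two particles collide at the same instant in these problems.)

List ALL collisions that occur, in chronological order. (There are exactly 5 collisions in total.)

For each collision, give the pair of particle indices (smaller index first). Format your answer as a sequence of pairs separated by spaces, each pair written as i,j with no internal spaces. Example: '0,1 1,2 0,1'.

Collision at t=3/2: particles 2 and 3 swap velocities; positions: p0=7 p1=19/2 p2=25/2 p3=25/2; velocities now: v0=4 v1=3 v2=-1 v3=3
Collision at t=9/4: particles 1 and 2 swap velocities; positions: p0=10 p1=47/4 p2=47/4 p3=59/4; velocities now: v0=4 v1=-1 v2=3 v3=3
Collision at t=13/5: particles 0 and 1 swap velocities; positions: p0=57/5 p1=57/5 p2=64/5 p3=79/5; velocities now: v0=-1 v1=4 v2=3 v3=3
Collision at t=4: particles 1 and 2 swap velocities; positions: p0=10 p1=17 p2=17 p3=20; velocities now: v0=-1 v1=3 v2=4 v3=3
Collision at t=7: particles 2 and 3 swap velocities; positions: p0=7 p1=26 p2=29 p3=29; velocities now: v0=-1 v1=3 v2=3 v3=4

Answer: 2,3 1,2 0,1 1,2 2,3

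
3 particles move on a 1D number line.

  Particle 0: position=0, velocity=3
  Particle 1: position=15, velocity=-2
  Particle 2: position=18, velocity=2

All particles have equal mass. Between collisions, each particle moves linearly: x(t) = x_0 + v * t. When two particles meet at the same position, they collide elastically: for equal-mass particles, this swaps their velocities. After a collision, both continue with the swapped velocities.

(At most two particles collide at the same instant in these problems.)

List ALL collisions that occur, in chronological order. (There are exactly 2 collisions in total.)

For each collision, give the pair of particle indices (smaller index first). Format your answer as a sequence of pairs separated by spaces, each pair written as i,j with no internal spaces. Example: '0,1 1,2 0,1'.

Answer: 0,1 1,2

Derivation:
Collision at t=3: particles 0 and 1 swap velocities; positions: p0=9 p1=9 p2=24; velocities now: v0=-2 v1=3 v2=2
Collision at t=18: particles 1 and 2 swap velocities; positions: p0=-21 p1=54 p2=54; velocities now: v0=-2 v1=2 v2=3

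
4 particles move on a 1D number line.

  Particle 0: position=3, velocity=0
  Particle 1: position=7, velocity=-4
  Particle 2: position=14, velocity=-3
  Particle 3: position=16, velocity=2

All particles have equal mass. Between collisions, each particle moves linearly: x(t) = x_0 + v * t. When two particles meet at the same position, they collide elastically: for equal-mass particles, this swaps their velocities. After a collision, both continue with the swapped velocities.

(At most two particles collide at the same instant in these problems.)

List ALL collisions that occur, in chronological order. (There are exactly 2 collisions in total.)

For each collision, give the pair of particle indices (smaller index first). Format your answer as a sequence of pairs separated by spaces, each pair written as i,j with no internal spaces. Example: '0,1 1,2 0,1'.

Collision at t=1: particles 0 and 1 swap velocities; positions: p0=3 p1=3 p2=11 p3=18; velocities now: v0=-4 v1=0 v2=-3 v3=2
Collision at t=11/3: particles 1 and 2 swap velocities; positions: p0=-23/3 p1=3 p2=3 p3=70/3; velocities now: v0=-4 v1=-3 v2=0 v3=2

Answer: 0,1 1,2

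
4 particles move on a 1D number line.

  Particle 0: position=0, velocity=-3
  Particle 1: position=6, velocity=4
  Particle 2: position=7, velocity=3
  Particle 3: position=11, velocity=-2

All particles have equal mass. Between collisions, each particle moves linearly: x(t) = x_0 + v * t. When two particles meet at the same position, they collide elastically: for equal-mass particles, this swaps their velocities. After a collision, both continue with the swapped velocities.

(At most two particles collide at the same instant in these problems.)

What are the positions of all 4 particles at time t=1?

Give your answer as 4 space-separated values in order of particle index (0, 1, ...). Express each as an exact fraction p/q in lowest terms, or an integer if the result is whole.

Collision at t=4/5: particles 2 and 3 swap velocities; positions: p0=-12/5 p1=46/5 p2=47/5 p3=47/5; velocities now: v0=-3 v1=4 v2=-2 v3=3
Collision at t=5/6: particles 1 and 2 swap velocities; positions: p0=-5/2 p1=28/3 p2=28/3 p3=19/2; velocities now: v0=-3 v1=-2 v2=4 v3=3
Collision at t=1: particles 2 and 3 swap velocities; positions: p0=-3 p1=9 p2=10 p3=10; velocities now: v0=-3 v1=-2 v2=3 v3=4
Advance to t=1 (no further collisions before then); velocities: v0=-3 v1=-2 v2=3 v3=4; positions = -3 9 10 10

Answer: -3 9 10 10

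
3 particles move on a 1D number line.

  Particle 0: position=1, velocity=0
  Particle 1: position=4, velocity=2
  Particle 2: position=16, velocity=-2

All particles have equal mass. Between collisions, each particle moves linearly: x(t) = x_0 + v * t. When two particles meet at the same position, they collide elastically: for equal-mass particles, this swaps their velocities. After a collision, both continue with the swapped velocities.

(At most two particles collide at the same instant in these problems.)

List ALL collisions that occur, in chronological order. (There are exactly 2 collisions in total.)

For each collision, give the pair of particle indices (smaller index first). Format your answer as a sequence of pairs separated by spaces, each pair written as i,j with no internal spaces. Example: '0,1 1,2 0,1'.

Answer: 1,2 0,1

Derivation:
Collision at t=3: particles 1 and 2 swap velocities; positions: p0=1 p1=10 p2=10; velocities now: v0=0 v1=-2 v2=2
Collision at t=15/2: particles 0 and 1 swap velocities; positions: p0=1 p1=1 p2=19; velocities now: v0=-2 v1=0 v2=2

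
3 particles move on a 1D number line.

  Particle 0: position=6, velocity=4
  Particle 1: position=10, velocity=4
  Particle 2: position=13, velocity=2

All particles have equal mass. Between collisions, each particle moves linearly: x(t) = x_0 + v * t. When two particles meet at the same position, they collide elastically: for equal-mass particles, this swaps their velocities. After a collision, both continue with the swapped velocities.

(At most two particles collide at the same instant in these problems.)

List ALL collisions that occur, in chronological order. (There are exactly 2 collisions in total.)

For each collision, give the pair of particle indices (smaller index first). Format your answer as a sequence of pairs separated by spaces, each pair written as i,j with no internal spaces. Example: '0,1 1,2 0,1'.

Answer: 1,2 0,1

Derivation:
Collision at t=3/2: particles 1 and 2 swap velocities; positions: p0=12 p1=16 p2=16; velocities now: v0=4 v1=2 v2=4
Collision at t=7/2: particles 0 and 1 swap velocities; positions: p0=20 p1=20 p2=24; velocities now: v0=2 v1=4 v2=4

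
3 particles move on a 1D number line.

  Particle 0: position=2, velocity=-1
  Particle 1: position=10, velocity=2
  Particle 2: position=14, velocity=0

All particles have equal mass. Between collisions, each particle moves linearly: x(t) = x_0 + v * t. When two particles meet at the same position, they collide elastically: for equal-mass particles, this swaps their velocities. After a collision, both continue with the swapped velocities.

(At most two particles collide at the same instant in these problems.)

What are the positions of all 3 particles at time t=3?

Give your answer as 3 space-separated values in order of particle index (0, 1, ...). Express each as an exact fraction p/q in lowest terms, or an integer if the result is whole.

Answer: -1 14 16

Derivation:
Collision at t=2: particles 1 and 2 swap velocities; positions: p0=0 p1=14 p2=14; velocities now: v0=-1 v1=0 v2=2
Advance to t=3 (no further collisions before then); velocities: v0=-1 v1=0 v2=2; positions = -1 14 16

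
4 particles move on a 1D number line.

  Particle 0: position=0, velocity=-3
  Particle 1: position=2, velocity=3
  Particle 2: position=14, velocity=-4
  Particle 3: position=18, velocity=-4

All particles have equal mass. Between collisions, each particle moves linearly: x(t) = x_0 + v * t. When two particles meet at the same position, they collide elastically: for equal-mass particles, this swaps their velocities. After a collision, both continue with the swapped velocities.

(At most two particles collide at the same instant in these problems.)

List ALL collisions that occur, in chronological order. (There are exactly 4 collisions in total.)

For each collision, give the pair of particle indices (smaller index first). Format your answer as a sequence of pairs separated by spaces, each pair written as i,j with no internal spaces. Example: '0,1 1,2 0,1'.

Collision at t=12/7: particles 1 and 2 swap velocities; positions: p0=-36/7 p1=50/7 p2=50/7 p3=78/7; velocities now: v0=-3 v1=-4 v2=3 v3=-4
Collision at t=16/7: particles 2 and 3 swap velocities; positions: p0=-48/7 p1=34/7 p2=62/7 p3=62/7; velocities now: v0=-3 v1=-4 v2=-4 v3=3
Collision at t=14: particles 0 and 1 swap velocities; positions: p0=-42 p1=-42 p2=-38 p3=44; velocities now: v0=-4 v1=-3 v2=-4 v3=3
Collision at t=18: particles 1 and 2 swap velocities; positions: p0=-58 p1=-54 p2=-54 p3=56; velocities now: v0=-4 v1=-4 v2=-3 v3=3

Answer: 1,2 2,3 0,1 1,2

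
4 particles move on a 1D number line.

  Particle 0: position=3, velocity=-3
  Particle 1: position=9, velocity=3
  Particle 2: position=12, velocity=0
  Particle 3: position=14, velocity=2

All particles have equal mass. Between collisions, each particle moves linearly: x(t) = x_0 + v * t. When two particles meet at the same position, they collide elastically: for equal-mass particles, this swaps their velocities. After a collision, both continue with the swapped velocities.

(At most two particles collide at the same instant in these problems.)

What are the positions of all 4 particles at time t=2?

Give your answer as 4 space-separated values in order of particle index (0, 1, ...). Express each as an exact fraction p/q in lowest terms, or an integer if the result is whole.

Answer: -3 12 15 18

Derivation:
Collision at t=1: particles 1 and 2 swap velocities; positions: p0=0 p1=12 p2=12 p3=16; velocities now: v0=-3 v1=0 v2=3 v3=2
Advance to t=2 (no further collisions before then); velocities: v0=-3 v1=0 v2=3 v3=2; positions = -3 12 15 18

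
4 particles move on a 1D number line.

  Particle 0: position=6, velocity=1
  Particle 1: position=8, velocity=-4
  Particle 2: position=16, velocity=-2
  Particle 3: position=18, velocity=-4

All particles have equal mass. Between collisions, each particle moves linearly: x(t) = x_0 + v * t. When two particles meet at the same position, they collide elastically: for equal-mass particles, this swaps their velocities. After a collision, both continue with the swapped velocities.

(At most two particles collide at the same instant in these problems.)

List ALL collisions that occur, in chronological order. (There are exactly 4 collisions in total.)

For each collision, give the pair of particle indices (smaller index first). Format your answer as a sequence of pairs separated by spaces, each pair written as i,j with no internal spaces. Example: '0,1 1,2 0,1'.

Answer: 0,1 2,3 1,2 2,3

Derivation:
Collision at t=2/5: particles 0 and 1 swap velocities; positions: p0=32/5 p1=32/5 p2=76/5 p3=82/5; velocities now: v0=-4 v1=1 v2=-2 v3=-4
Collision at t=1: particles 2 and 3 swap velocities; positions: p0=4 p1=7 p2=14 p3=14; velocities now: v0=-4 v1=1 v2=-4 v3=-2
Collision at t=12/5: particles 1 and 2 swap velocities; positions: p0=-8/5 p1=42/5 p2=42/5 p3=56/5; velocities now: v0=-4 v1=-4 v2=1 v3=-2
Collision at t=10/3: particles 2 and 3 swap velocities; positions: p0=-16/3 p1=14/3 p2=28/3 p3=28/3; velocities now: v0=-4 v1=-4 v2=-2 v3=1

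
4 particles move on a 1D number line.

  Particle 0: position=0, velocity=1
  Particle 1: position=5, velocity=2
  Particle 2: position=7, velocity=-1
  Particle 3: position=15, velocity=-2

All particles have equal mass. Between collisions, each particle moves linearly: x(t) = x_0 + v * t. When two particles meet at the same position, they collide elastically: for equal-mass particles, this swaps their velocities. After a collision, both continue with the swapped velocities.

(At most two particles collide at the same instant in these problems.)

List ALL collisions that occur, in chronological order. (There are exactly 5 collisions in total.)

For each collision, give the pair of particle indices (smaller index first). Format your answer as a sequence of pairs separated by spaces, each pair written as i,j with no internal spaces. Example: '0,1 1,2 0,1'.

Answer: 1,2 2,3 0,1 1,2 0,1

Derivation:
Collision at t=2/3: particles 1 and 2 swap velocities; positions: p0=2/3 p1=19/3 p2=19/3 p3=41/3; velocities now: v0=1 v1=-1 v2=2 v3=-2
Collision at t=5/2: particles 2 and 3 swap velocities; positions: p0=5/2 p1=9/2 p2=10 p3=10; velocities now: v0=1 v1=-1 v2=-2 v3=2
Collision at t=7/2: particles 0 and 1 swap velocities; positions: p0=7/2 p1=7/2 p2=8 p3=12; velocities now: v0=-1 v1=1 v2=-2 v3=2
Collision at t=5: particles 1 and 2 swap velocities; positions: p0=2 p1=5 p2=5 p3=15; velocities now: v0=-1 v1=-2 v2=1 v3=2
Collision at t=8: particles 0 and 1 swap velocities; positions: p0=-1 p1=-1 p2=8 p3=21; velocities now: v0=-2 v1=-1 v2=1 v3=2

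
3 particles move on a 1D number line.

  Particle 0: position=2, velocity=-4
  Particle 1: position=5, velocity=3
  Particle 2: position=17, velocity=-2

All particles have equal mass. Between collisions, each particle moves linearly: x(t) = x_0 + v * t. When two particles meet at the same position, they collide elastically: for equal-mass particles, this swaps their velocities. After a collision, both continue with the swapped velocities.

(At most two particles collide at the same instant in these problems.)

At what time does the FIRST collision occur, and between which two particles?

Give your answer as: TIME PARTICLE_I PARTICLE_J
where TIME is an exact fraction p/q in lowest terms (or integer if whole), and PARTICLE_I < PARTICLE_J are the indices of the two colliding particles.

Pair (0,1): pos 2,5 vel -4,3 -> not approaching (rel speed -7 <= 0)
Pair (1,2): pos 5,17 vel 3,-2 -> gap=12, closing at 5/unit, collide at t=12/5
Earliest collision: t=12/5 between 1 and 2

Answer: 12/5 1 2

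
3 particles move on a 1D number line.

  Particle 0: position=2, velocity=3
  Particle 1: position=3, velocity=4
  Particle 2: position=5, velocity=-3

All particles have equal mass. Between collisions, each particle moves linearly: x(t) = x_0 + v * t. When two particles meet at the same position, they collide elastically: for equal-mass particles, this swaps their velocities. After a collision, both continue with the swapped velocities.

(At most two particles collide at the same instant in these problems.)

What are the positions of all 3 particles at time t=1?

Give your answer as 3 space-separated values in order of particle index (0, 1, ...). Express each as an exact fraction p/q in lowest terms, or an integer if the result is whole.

Collision at t=2/7: particles 1 and 2 swap velocities; positions: p0=20/7 p1=29/7 p2=29/7; velocities now: v0=3 v1=-3 v2=4
Collision at t=1/2: particles 0 and 1 swap velocities; positions: p0=7/2 p1=7/2 p2=5; velocities now: v0=-3 v1=3 v2=4
Advance to t=1 (no further collisions before then); velocities: v0=-3 v1=3 v2=4; positions = 2 5 7

Answer: 2 5 7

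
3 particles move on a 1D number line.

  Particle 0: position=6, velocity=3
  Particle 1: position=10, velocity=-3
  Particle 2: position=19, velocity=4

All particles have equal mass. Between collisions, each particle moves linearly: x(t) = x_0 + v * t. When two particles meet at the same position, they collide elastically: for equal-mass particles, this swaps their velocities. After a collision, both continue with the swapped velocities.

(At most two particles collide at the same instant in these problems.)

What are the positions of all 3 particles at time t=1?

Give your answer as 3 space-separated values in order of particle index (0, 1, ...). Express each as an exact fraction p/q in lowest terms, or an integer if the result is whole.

Answer: 7 9 23

Derivation:
Collision at t=2/3: particles 0 and 1 swap velocities; positions: p0=8 p1=8 p2=65/3; velocities now: v0=-3 v1=3 v2=4
Advance to t=1 (no further collisions before then); velocities: v0=-3 v1=3 v2=4; positions = 7 9 23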